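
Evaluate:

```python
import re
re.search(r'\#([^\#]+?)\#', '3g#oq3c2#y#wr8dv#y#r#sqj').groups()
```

`re.search` scans for the first position where the pattern succeeds.
The match spans [2:9] → '#oq3c2#'.
Captured: group 1 = 'oq3c2'.

('oq3c2',)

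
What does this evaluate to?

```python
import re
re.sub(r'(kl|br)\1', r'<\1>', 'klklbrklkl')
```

`\1` has to match the exact text group 1 already captured.
Each match is replaced using the text its own group 1 captured.

'<kl>br<kl>'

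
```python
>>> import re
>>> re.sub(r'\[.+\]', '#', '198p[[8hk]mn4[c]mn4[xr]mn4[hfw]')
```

'198p#'

Matches: at [4:31] → '[[8hk]mn4[c]mn4[xr]mn4[hfw]'.
Every occurrence is swapped for '#'.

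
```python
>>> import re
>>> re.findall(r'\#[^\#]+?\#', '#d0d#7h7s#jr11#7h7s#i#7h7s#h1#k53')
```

Matches: at [0:5] → '#d0d#'; at [9:15] → '#jr11#'; at [19:22] → '#i#'; at [26:30] → '#h1#'.
With no groups in the pattern, `findall` gives back each whole match — 4 here.

['#d0d#', '#jr11#', '#i#', '#h1#']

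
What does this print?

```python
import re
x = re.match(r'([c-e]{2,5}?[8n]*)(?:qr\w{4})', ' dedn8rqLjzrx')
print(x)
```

None

`re.match` only tries the pattern at the start of the string.
Here position 0 doesn't satisfy it, so the call returns None.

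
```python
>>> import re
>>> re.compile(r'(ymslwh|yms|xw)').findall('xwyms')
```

Walking the string: at [0:2] match 'xw', group 1 = 'xw'; at [2:5] match 'yms', group 1 = 'yms'.
`findall` collects group 1 from each match (2 total).

['xw', 'yms']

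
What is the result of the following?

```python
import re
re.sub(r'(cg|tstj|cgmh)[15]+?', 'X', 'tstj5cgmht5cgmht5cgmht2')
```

'Xcgmht5cgmht5cgmht2'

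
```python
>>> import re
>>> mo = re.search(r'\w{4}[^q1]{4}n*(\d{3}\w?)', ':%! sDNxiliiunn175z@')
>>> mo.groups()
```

('175z',)

The pattern matches exactly 4 of a word character, then exactly 4 of any character except [q1], then zero or more of the literal 'n'; then exactly 3 of a digit, then optionally a word character (captured).
`re.search` tries every starting position until one works.
The match spans [5:19] → 'DNxiliiunn175z'.
Captured: group 1 = '175z'.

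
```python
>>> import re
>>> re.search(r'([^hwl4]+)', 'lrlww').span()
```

(1, 2)

This matches one or more of any character except [hwl4] (captured).
The match spans [1:2] → 'r'.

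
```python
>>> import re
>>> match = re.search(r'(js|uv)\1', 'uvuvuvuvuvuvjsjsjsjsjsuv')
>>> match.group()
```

A backreference is literal: `\1` must see the identical characters the first group matched.
The match spans [0:4] → 'uvuv'.

'uvuv'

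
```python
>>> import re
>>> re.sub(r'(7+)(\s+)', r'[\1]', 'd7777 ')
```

'd[7777]'

The pattern matches one or more of a literal '7' (captured); then one or more of whitespace (captured).
Matches: at [1:6] → '7777 '.
`\1` in the replacement pulls in group 1's text for each match.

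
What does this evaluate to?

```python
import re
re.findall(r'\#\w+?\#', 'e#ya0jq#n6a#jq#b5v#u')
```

Matches: at [1:8] → '#ya0jq#'; at [11:15] → '#jq#'.
Since nothing is captured, `findall` lists the 2 matched substrings directly.

['#ya0jq#', '#jq#']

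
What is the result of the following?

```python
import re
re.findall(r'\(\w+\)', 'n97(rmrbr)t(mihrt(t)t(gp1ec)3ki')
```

With no groups in the pattern, `findall` gives back each whole match — 3 here.

['(rmrbr)', '(t)', '(gp1ec)']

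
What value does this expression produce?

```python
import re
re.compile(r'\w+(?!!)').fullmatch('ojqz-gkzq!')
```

None

A negative assertion filters positions out without eating any characters.
`fullmatch` succeeds only if the pattern covers the string from start to end.
Here the pattern can't cover the whole string, so the call returns None.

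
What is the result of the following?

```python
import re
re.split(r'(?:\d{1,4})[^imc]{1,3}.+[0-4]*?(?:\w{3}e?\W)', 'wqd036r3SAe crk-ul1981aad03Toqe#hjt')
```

The pattern matches 1 to 4 of a digit (non-capturing group); then 1 to 3 of any character except [imc], then one or more of any character, then zero or more of a character in [0-4] (lazy); then exactly 3 of a word character, then optionally a literal 'e', then a non-word character (non-capturing group).
Matches to split on: at [3:32] → '036r3SAe crk-ul1981aad03Toqe#'.
Each match becomes a cut point; 2 segments remain.

['wqd', 'hjt']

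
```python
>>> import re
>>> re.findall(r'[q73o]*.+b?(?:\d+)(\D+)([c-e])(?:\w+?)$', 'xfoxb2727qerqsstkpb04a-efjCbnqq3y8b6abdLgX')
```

[('ab', 'd')]

Pattern: zero or more of one of [q73o], then one or more of any character, then optionally the literal 'b'; then one or more of a digit (non-capturing group); then one or more of a non-digit (captured); then a character in [c-e] (captured); then one or more of a word character (lazy) (non-capturing group); then anchored at the end.
Walking the string: at [0:42] match 'xfoxb2727qerqsstkpb04a-efjCbnqq3y8b6abdLgX', groups = ('ab', 'd').
Multiple groups make `findall` return tuples — one 2-tuple for the one match.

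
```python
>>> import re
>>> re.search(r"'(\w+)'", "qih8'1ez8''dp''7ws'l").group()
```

"'1ez8'"

The match spans [4:10] → "'1ez8'".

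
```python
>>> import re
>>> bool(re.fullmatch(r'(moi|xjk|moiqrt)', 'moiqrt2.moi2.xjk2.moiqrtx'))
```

False

For `fullmatch`, every character of the input must be accounted for by the pattern.
Here there's no way to consume every character, so the call returns None, and `bool(None)` is False.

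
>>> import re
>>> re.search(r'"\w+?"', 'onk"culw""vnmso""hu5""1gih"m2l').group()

'"culw"'

`search` walks the string left to right and returns the first match it finds.
The match spans [3:9] → '"culw"'.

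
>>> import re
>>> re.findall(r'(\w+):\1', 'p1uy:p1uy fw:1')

`\1` is not a pattern — it's the concrete string captured by group 1, re-applied verbatim.
Walking the string: at [0:9] match 'p1uy:p1uy', group 1 = 'p1uy'.
With a single group, `findall` returns only what that group captured — 1 item.

['p1uy']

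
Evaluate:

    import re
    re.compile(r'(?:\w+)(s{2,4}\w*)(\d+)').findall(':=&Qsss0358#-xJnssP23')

[('ss035', '8'), ('ssP2', '3')]

`findall` packs the 2 group values into a tuple for every match.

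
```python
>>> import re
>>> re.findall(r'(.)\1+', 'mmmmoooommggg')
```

['m', 'o', 'm', 'g']

After group 1 captures some text, `\1` only succeeds where that same text appears again.
Walking the string: at [0:4] match 'mmmm', group 1 = 'm'; at [4:8] match 'oooo', group 1 = 'o'; at [8:10] match 'mm', group 1 = 'm'; at [10:13] match 'ggg', group 1 = 'g'.
With a single group, `findall` returns only what that group captured — 4 items.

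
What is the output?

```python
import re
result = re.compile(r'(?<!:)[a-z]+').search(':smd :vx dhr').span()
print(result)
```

Because the assertion is negative and zero-width, positions next to the forbidden text are skipped.
The match spans [2:4] → 'md'.

(2, 4)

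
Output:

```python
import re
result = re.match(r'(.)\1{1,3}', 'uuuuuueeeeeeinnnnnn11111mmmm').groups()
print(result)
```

('u',)

The match spans [0:4] → 'uuuu'.
Captured: group 1 = 'u'.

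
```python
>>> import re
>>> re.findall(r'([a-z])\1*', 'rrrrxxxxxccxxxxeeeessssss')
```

['r', 'x', 'c', 'x', 'e', 's']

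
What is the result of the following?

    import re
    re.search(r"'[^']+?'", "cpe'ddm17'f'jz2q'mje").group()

"'ddm17'"

`re.search` scans for the first position where the pattern succeeds.
The match spans [3:10] → "'ddm17'".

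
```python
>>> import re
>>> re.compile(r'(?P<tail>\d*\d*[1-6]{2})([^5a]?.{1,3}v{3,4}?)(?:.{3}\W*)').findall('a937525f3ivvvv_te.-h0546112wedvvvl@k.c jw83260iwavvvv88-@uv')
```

[('937525', 'f3ivvvv'), ('0546112', 'wedvvv'), ('8326', '0iwavvv')]

The pattern matches zero or more of a digit, then zero or more of a digit, then exactly 2 of a character in [1-6] (captured as 'tail'); then optionally any character except [5a], then 1 to 3 of any character, then 3 to 4 of the literal 'v' (lazy) (captured); then exactly 3 of any character, then zero or more of a non-word character (non-capturing group).
Multiple groups make `findall` return tuples — one 2-tuple for each match.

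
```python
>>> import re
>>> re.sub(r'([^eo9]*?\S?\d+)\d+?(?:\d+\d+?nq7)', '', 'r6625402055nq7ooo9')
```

'ooo9'

Pattern: zero or more of any character except [eo9] (lazy), then optionally a non-whitespace character, then one or more of a digit (captured); then one or more of a digit (lazy); then one or more of a digit, then one or more of a digit (lazy), then the literal 'nq7' (non-capturing group).
Matches: at [0:14] → 'r6625402055nq7'.
`sub` substitutes '' at each match site.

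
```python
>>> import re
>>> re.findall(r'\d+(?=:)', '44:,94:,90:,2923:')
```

The lookaround is zero-width — it requires the adjacent text to match without consuming it, so the asserted text isn't part of the match.
Walking the string: at [0:2] → '44'; at [4:6] → '94'; at [8:10] → '90'; at [12:16] → '2923'.
No capturing groups, so `findall` returns the 4 full match strings.

['44', '94', '90', '2923']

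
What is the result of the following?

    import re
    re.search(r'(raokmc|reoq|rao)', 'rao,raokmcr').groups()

The match spans [0:3] → 'rao'.
Captured: group 1 = 'rao'.

('rao',)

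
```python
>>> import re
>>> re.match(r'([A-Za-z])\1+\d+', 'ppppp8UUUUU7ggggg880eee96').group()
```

'ppppp8'

`\1` is not a pattern — it's the concrete string captured by group 1, re-applied verbatim.
`re.match` only tries the pattern at the start of the string.
The match spans [0:6] → 'ppppp8'.
Captured: group 1 = 'p'.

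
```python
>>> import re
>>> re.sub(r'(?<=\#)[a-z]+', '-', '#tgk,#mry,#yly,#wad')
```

'#-,#-,#-,#-'

Because the assertion is zero-width, the text it checks is not consumed and won't appear in the result.
Matches: at [1:4] → 'tgk'; at [6:9] → 'mry'; at [11:14] → 'yly'; at [16:19] → 'wad'.
`sub` substitutes '-' at each match site.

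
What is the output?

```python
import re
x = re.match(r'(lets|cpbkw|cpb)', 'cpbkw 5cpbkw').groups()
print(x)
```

('cpbkw',)

The match spans [0:5] → 'cpbkw'.
Captured: group 1 = 'cpbkw'.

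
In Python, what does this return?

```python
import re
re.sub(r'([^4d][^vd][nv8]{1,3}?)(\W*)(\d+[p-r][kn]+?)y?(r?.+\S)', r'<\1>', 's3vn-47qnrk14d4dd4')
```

'<s3vn>'

This matches any character except [4d], then any character except [vd], then 1 to 3 of one of [nv8] (lazy) (captured); then zero or more of a non-word character (captured); then one or more of a digit, then a character in [p-r], then one or more of one of [kn] (lazy) (captured); then optionally a literal 'y'; then optionally a literal 'r', then one or more of any character, then a non-whitespace character (captured).
The replacement refers to a captured group, so each match is rewritten using its own captured text.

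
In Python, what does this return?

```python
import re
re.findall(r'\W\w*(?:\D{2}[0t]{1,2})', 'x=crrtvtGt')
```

No capturing groups, so `findall` returns the 1 full match string.

['=crrtvtGt']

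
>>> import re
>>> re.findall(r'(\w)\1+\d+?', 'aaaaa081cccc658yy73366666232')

['a', 'c', 'y', '3', '6']

`\1` is not a pattern — it's the concrete string captured by group 1, re-applied verbatim.
Walking the string: at [0:6] match 'aaaaa0', group 1 = 'a'; at [8:13] match 'cccc6', group 1 = 'c'; at [15:18] match 'yy7', group 1 = 'y'; at [18:21] match '336', group 1 = '3'; at [21:26] match '66662', group 1 = '6'.
Because there's exactly one group, `findall` drops the full match and keeps group 1 from each hit.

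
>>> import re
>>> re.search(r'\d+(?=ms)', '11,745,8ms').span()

The lookaround is zero-width — it requires the adjacent text to match without consuming it, so the asserted text isn't part of the match.
The match spans [7:8] → '8'.

(7, 8)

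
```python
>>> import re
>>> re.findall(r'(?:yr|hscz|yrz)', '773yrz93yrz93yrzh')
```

['yr', 'yr', 'yr']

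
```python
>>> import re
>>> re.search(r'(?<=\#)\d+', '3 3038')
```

None

The positive lookaround only admits positions where the adjacent text matches; those characters stay outside the span.
`re.search` tries every starting position until one works.
Here the pattern never matches, so the call returns None.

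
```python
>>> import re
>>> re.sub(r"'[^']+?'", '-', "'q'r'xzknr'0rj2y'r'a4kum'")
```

Matches: at [0:3] → "'q'"; at [4:11] → "'xzknr'"; at [16:19] → "'r'".
Each match is replaced by '-'.

"-r-0rj2y-a4kum'"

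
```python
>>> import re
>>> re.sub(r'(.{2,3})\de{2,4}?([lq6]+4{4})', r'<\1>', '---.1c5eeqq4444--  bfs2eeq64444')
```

'---<.1c>--  <bfs>'

The pattern matches 2 to 3 of any character (captured); then a digit, then 2 to 4 of the literal 'e' (lazy); then one or more of one of [lq6], then exactly 4 of the literal '4' (captured).
Matches: at [3:15] → '.1c5eeqq4444'; at [19:31] → 'bfs2eeq64444'.
Each match is replaced using the text its own group 1 captured.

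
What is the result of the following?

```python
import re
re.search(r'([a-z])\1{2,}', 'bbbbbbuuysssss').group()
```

The backreference `\1` re-matches whatever the first group consumed, character for character.
`re.search` scans for the first position where the pattern succeeds.
The match spans [0:6] → 'bbbbbb'.
Captured: group 1 = 'b'.

'bbbbbb'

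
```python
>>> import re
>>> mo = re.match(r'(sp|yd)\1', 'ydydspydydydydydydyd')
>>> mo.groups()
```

`\1` has to match the exact text group 1 already captured.
`re.match` only tries the pattern at the start of the string.
The match spans [0:4] → 'ydyd'.
Captured: group 1 = 'yd'.

('yd',)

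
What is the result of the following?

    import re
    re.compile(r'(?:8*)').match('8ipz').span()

(0, 1)

With `match`, the pattern is implicitly anchored at the beginning.
The match spans [0:1] → '8'.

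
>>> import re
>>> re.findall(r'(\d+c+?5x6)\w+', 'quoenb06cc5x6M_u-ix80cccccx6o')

['06cc5x6']

Pattern: one or more of a digit, then one or more of the literal 'c' (lazy), then the literal '5x6' (captured); then one or more of a word character.
Because there's exactly one group, `findall` drops the full match and keeps group 1 from the one hit.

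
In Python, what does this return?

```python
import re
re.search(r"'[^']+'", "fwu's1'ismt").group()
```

The match spans [3:7] → "'s1'".

"'s1'"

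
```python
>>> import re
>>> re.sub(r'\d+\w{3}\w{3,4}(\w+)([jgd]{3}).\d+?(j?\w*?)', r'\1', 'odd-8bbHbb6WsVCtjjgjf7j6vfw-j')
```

With the lazy modifier that quantifier settles for the fewest repetitions that let the rest of the pattern succeed (the atoms after it are unaffected and can still be greedy).
`\1` in the replacement pulls in group 1's text for each match.

'odd-sVCtj6vfw-j'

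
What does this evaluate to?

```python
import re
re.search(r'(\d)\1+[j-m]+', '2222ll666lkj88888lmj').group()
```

`\1` is not a pattern — it's the concrete string captured by group 1, re-applied verbatim.
The match spans [0:6] → '2222ll'.

'2222ll'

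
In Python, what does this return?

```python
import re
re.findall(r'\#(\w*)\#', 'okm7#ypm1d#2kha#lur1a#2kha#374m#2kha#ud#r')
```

['ypm1d', 'lur1a', '374m', 'ud']

Matches: at [4:11] match '#ypm1d#', group 1 = 'ypm1d'; at [15:22] match '#lur1a#', group 1 = 'lur1a'; at [26:32] match '#374m#', group 1 = '374m'; at [36:40] match '#ud#', group 1 = 'ud'.
`findall` collects group 1 from each match (4 total).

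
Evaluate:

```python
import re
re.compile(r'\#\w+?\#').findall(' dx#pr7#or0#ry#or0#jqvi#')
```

No capturing groups, so `findall` returns the 3 full match strings.

['#pr7#', '#ry#', '#jqvi#']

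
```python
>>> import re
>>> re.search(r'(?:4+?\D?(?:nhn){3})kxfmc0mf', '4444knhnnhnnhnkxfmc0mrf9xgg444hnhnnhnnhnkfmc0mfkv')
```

The pattern matches one or more of the literal '4' (lazy), then optionally a non-digit, then the literal 'nhn' repeated 3 times (non-capturing group); then the literal 'kx', then the literal 'fmc', then the literal '0mf'.
`re.search` tries every starting position until one works.
Here no position works, so the call returns None.

None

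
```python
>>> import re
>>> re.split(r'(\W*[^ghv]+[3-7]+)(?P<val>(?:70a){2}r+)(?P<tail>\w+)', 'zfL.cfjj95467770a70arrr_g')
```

This matches zero or more of a non-word character, then one or more of any character except [ghv], then one or more of a character in [3-7] (captured); then the literal '70a' repeated 2 times, then one or more of a literal 'r' (captured as 'val'); then one or more of a word character (captured as 'tail').
Matches to split on: at [0:25] → 'zfL.cfjj95467770a70arrr_g'.
With a capturing group present, the delimiter's captured portion is kept in the result list.

['', 'zfL.cfjj954677', '70a70arrr', '_g', '']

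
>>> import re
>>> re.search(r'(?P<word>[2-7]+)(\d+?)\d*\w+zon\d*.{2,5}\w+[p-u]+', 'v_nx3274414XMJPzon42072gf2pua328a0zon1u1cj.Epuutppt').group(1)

'32744'

The match spans [4:51] → '3274414XMJPzon42072gf2pua328a0zon1u1cj.Epuutppt'.
Captured: group 1 = '32744', group 2 = '1'.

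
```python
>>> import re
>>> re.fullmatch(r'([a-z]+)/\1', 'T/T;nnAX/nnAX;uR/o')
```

`fullmatch` succeeds only if the pattern covers the string from start to end.
Here there's no way to consume every character, so the call returns None.

None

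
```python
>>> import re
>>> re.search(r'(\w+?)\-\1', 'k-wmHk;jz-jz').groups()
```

The backreference `\1` re-matches whatever the first group consumed, character for character.
`re.search` scans for the first position where the pattern succeeds.
The match spans [7:12] → 'jz-jz'.
Captured: group 1 = 'jz'.

('jz',)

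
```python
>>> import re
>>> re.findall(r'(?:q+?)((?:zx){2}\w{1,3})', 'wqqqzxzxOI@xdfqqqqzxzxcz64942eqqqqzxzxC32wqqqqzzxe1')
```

Pattern: one or more of a literal 'q' (lazy) (non-capturing group); then the literal 'zx' repeated 2 times, then 1 to 3 of a word character (captured).
Walking the string: at [1:10] match 'qqqzxzxOI', group 1 = 'zxzxOI'; at [14:25] match 'qqqqzxzxcz6', group 1 = 'zxzxcz6'; at [30:41] match 'qqqqzxzxC32', group 1 = 'zxzxC32'.
One capturing group, so `findall` returns just the captured substring from each match — 3 in all.

['zxzxOI', 'zxzxcz6', 'zxzxC32']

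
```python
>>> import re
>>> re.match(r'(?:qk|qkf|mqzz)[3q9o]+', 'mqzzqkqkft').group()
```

'mqzzq'

`match` is anchored at position 0; if the pattern doesn't fit there, it returns None.
The match spans [0:5] → 'mqzzq'.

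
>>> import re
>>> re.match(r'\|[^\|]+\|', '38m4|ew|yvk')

None

`re.match` won't scan ahead — the pattern has to work from the very first character.
Here the string doesn't start with a match, so the call returns None.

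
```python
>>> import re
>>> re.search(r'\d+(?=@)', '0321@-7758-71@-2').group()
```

'0321'

The `(?=…)`/`(?<=…)` assertion just peeks at neighbouring text; it doesn't advance the match position.
Unlike `match`, `search` isn't anchored — it looks for the pattern anywhere in the string.
The match spans [0:4] → '0321'.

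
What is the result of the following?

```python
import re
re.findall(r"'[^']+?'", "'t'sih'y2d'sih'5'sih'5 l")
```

["'t'", "'y2d'", "'5'"]

With no groups in the pattern, `findall` gives back each whole match — 3 here.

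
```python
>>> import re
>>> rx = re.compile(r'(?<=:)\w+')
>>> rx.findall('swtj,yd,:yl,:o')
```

Lookahead/lookbehind check context without consuming it, so the matched span excludes the asserted characters.
Scanning left to right: at [9:11] → 'yl'; at [13:14] → 'o'.
Since nothing is captured, `findall` lists the 2 matched substrings directly.

['yl', 'o']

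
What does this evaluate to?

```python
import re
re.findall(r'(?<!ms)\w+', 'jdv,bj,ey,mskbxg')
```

`(?!…)`/`(?<!…)` only lets a position through if the neighbouring text does NOT match; no characters are consumed.
Matches: at [0:3] → 'jdv'; at [4:6] → 'bj'; at [7:9] → 'ey'; at [10:16] → 'mskbxg'.
Since nothing is captured, `findall` lists the 4 matched substrings directly.

['jdv', 'bj', 'ey', 'mskbxg']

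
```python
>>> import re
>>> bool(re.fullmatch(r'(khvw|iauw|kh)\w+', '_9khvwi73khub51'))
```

False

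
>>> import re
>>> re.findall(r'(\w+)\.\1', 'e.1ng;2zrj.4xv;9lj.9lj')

['9lj']

The backreference `\1` re-matches whatever the first group consumed, character for character.
Walking the string: at [15:22] match '9lj.9lj', group 1 = '9lj'.
With a single group, `findall` returns only what that group captured — 1 item.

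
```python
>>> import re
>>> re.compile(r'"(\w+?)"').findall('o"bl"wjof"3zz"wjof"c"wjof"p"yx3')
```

['bl', '3zz', 'c', 'p']

`findall` collects group 1 from each match (4 total).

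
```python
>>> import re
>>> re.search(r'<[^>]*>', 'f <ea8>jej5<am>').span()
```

The match spans [2:7] → '<ea8>'.

(2, 7)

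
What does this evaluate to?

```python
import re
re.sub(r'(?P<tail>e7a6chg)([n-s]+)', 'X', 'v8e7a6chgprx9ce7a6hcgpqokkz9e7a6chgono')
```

'v8Xx9ce7a6hcgpqokkz9X'

Pattern: the literal 'e7a', then the literal '6c', then the literal 'hg' (captured as 'tail'); then one or more of a character in [n-s] (captured).
`sub` substitutes 'X' at each match site.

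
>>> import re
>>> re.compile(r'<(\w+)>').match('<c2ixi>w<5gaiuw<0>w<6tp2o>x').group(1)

'c2ixi'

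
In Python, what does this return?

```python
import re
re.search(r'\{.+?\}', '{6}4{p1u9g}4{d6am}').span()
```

A `+?`/`*?`/`{m,n}?` starts at its minimum and grows only as far as needed for what follows to match.
The match spans [0:3] → '{6}'.

(0, 3)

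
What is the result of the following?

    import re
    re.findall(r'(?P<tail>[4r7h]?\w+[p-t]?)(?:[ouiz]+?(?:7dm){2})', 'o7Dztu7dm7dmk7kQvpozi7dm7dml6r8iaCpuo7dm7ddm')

The pattern matches optionally one of [4r7h], then one or more of a word character, then optionally a character in [p-t] (captured as 'tail'); then one or more of one of [ouiz] (lazy), then the literal '7dm' repeated 2 times (non-capturing group).
Matches: at [0:27] match 'o7Dztu7dm7dmk7kQvpozi7dm7dm', group 1 = 'o7Dztu7dm7dmk7kQvpoz'.
Because there's exactly one group, `findall` drops the full match and keeps group 1 from the one hit.

['o7Dztu7dm7dmk7kQvpoz']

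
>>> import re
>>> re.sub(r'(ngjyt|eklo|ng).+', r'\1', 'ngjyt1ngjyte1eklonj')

`|` is ordered: at each position the engine commits to the first alternative that works.
Matches: at [0:19] → 'ngjyt1ngjyte1eklonj'.
Each match is replaced using the text its own group 1 captured.

'ngjyt'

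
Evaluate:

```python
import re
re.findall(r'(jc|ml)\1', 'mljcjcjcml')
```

['jc']

After group 1 captures some text, `\1` only succeeds where that same text appears again.
Walking the string: at [2:6] match 'jcjc', group 1 = 'jc'.
One capturing group, so `findall` returns just the captured substring from the one match — 1 in all.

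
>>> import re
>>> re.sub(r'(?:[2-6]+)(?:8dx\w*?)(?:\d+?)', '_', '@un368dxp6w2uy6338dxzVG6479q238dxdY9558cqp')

'@un_w2uy_479q_558cqp'

This matches one or more of a character in [2-6] (non-capturing group); then the literal '8dx', then zero or more of a word character (lazy) (non-capturing group); then one or more of a digit (lazy) (non-capturing group).
With the lazy modifier that quantifier settles for the fewest repetitions that let the rest of the pattern succeed (the atoms after it are unaffected and can still be greedy).
Matches: at [3:10] → '368dxp6'; at [14:24] → '6338dxzVG6'; at [28:36] → '238dxdY9'.
`sub` substitutes '_' at each match site.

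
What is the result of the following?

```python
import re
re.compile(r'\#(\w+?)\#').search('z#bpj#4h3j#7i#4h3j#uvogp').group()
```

'#bpj#'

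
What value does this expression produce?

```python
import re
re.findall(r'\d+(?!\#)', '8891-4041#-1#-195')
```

The negative lookaround is zero-width — it rules out positions where the adjacent text would match, without consuming anything.
Since nothing is captured, `findall` lists the 3 matched substrings directly.

['8891', '404', '195']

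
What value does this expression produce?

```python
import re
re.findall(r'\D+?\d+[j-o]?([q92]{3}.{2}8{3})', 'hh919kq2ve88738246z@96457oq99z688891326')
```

['q99z6888']

The pattern matches one or more of a non-digit (lazy); then one or more of a digit, then optionally a character in [j-o]; then exactly 3 of one of [q92], then exactly 2 of any character, then exactly 3 of a literal '8' (captured).
Walking the string: at [18:34] match 'z@96457oq99z6888', group 1 = 'q99z6888'.
With a single group, `findall` returns only what that group captured — 1 item.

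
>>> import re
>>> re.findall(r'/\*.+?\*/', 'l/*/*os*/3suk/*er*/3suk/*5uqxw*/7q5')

With the lazy modifier that quantifier settles for the fewest repetitions that let the rest of the pattern succeed (the atoms after it are unaffected and can still be greedy).
Matches: at [1:9] → '/*/*os*/'; at [13:19] → '/*er*/'; at [23:32] → '/*5uqxw*/'.
Since nothing is captured, `findall` lists the 3 matched substrings directly.

['/*/*os*/', '/*er*/', '/*5uqxw*/']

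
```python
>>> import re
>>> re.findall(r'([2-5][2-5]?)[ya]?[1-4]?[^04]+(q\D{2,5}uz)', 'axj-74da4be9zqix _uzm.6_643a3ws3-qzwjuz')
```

With 2 capturing groups, `findall` returns a 2-tuple per match.

[('4', 'qix _uz'), ('43', 'qzwjuz')]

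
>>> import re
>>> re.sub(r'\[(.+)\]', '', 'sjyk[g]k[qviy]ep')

Every occurrence is swapped for ''.

'sjykep'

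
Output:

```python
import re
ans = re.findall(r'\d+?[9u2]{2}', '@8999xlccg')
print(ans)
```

['899']

A `+?`/`*?`/`{m,n}?` starts at its minimum and grows only as far as needed for what follows to match.
`findall` yields the raw match text (1 of them) because the pattern has no groups.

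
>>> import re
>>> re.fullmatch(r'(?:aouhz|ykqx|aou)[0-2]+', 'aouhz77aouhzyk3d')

None

`fullmatch` succeeds only if the pattern covers the string from start to end.
Here the string isn't matched end-to-end, so the call returns None.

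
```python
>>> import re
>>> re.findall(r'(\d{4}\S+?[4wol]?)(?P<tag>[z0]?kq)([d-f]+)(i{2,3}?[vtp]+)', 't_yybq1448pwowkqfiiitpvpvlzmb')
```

[('1448pwow', 'kq', 'f', 'iiitpvpv')]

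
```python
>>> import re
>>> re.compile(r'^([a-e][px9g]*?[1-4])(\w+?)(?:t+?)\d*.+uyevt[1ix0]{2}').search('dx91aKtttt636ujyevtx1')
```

None

Pattern: anchored at the start of the string; then a character in [a-e], then zero or more of one of [px9g] (lazy), then a character in [1-4] (captured); then one or more of a word character (lazy) (captured); then one or more of a literal 't' (lazy) (non-capturing group); then zero or more of a digit; then one or more of any character, then the literal 'uye', then the literal 'vt'; then exactly 2 of one of [1ix0].
Here nothing in the string fits, so the call returns None.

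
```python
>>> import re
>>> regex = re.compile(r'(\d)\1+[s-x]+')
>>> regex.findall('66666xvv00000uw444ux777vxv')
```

['6', '0', '4', '7']

The backreference `\1` re-matches whatever the first group consumed, character for character.
Walking the string: at [0:8] match '66666xvv', group 1 = '6'; at [8:15] match '00000uw', group 1 = '0'; at [15:20] match '444ux', group 1 = '4'; at [20:26] match '777vxv', group 1 = '7'.
One capturing group, so `findall` returns just the captured substring from each match — 4 in all.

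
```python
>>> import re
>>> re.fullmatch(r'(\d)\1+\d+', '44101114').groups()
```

The match spans [0:8] → '44101114'.
Captured: group 1 = '4'.

('4',)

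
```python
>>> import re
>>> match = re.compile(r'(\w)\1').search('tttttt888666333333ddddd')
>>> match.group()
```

`\1` has to match the exact text group 1 already captured.
`re.search` scans for the first position where the pattern succeeds.
The match spans [0:2] → 'tt'.
Captured: group 1 = 't'.

'tt'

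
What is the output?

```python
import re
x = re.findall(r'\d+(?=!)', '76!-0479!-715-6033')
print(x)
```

['76', '0479']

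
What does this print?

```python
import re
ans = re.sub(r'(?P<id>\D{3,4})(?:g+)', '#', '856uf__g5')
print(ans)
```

856#5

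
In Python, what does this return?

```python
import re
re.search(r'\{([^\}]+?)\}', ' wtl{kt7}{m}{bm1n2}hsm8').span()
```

(4, 9)

`re.search` tries every starting position until one works.
The match spans [4:9] → '{kt7}'.
Captured: group 1 = 'kt7'.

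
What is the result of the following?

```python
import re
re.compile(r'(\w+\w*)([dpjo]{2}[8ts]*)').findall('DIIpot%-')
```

[('DII', 'pot')]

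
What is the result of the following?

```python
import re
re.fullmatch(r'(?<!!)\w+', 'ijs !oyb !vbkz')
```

None

Because the assertion is negative and zero-width, positions next to the forbidden text are skipped.
For `fullmatch`, every character of the input must be accounted for by the pattern.
Here the string isn't matched end-to-end, so the call returns None.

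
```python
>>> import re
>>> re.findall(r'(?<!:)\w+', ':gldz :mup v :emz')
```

['ldz', 'up', 'v', 'mz']

A negative assertion filters positions out without eating any characters.
With no groups in the pattern, `findall` gives back each whole match — 4 here.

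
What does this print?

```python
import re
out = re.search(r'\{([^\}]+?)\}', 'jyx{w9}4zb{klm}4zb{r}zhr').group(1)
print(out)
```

`search` walks the string left to right and returns the first match it finds.
The match spans [3:7] → '{w9}'.
Captured: group 1 = 'w9'.

w9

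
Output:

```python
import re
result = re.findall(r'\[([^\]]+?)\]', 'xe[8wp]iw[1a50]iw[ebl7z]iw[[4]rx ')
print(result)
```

Matches: at [2:7] match '[8wp]', group 1 = '8wp'; at [9:15] match '[1a50]', group 1 = '1a50'; at [17:24] match '[ebl7z]', group 1 = 'ebl7z'; at [26:30] match '[[4]', group 1 = '[4'.
With a single group, `findall` returns only what that group captured — 4 items.

['8wp', '1a50', 'ebl7z', '[4']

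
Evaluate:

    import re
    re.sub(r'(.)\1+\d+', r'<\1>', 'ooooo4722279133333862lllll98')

The backreference `\1` re-matches whatever the first group consumed, character for character.
Matches: at [0:21] → 'ooooo4722279133333862'; at [21:28] → 'lllll98'.
Each match is replaced using the text its own group 1 captured.

'<o><l>'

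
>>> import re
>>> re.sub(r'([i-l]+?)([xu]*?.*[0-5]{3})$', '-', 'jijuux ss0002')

'-'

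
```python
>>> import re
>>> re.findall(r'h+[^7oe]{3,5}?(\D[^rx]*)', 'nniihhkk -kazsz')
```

['-kazsz']

This matches one or more of the literal 'h', then 3 to 5 of any character except [7oe] (lazy); then a non-digit, then zero or more of any character except [rx] (captured).
A non-greedy quantifier consumes as few characters as it can — just enough that the remainder of the pattern still matches from where it stops; whatever follows it matches normally.
Walking the string: at [4:15] match 'hhkk -kazsz', group 1 = '-kazsz'.
Because there's exactly one group, `findall` drops the full match and keeps group 1 from the one hit.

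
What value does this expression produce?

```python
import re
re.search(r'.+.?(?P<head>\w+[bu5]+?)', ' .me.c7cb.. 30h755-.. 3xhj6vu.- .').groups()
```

('vu',)

The match spans [0:29] → ' .me.c7cb.. 30h755-.. 3xhj6vu'.
Captured: group 1 = 'vu'.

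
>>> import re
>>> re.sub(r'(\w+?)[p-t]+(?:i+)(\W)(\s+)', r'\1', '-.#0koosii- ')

Pattern: one or more of a word character (lazy) (captured); then one or more of a character in [p-t]; then one or more of a literal 'i' (non-capturing group); then a non-word character (captured); then one or more of whitespace (captured).
Each match is replaced using the text its own group 1 captured.

'-.#0koo'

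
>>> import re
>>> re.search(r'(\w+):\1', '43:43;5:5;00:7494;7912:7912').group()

'43:43'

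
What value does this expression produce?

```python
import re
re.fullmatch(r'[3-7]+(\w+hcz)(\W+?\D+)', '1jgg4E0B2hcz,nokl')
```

Pattern: one or more of a character in [3-7]; then one or more of a word character, then the literal 'hcz' (captured); then one or more of a non-word character (lazy), then one or more of a non-digit (captured).
For `fullmatch`, every character of the input must be accounted for by the pattern.
Here the string isn't matched end-to-end, so the call returns None.

None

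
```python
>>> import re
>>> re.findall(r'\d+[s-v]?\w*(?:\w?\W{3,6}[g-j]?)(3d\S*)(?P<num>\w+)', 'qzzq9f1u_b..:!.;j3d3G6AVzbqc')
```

Pattern: one or more of a digit, then optionally a character in [s-v], then zero or more of a word character; then optionally a word character, then 3 to 6 of a non-word character, then optionally a character in [g-j] (non-capturing group); then the literal '3d', then zero or more of a non-whitespace character (captured); then one or more of a word character (captured as 'num').
Matches: at [4:28] match '9f1u_b..:!.;j3d3G6AVzbqc', groups = ('3d3G6AVzbq', 'c').
2 groups means the one result is a tuple of 2 captured strings — 1 here.

[('3d3G6AVzbq', 'c')]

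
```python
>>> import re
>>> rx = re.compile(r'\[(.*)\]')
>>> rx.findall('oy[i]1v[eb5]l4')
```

['i]1v[eb5']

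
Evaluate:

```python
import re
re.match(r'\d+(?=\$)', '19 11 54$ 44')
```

Lookahead/lookbehind check context without consuming it, so the matched span excludes the asserted characters.
With `match`, the pattern is implicitly anchored at the beginning.
Here the string doesn't start with a match, so the call returns None.

None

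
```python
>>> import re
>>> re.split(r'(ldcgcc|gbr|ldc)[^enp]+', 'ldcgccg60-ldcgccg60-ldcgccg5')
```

Alternation tries branches left to right and keeps the first one that lets the overall match succeed at that position.
Matches to split on: at [0:28] → 'ldcgccg60-ldcgccg60-ldcgccg5'.
Because the pattern has a capturing group, `split` also inserts each captured text between the pieces.

['', 'ldcgcc', '']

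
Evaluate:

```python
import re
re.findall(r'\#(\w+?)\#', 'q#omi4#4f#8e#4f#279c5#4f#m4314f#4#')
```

['omi4', '8e', '279c5', 'm4314f']

One capturing group, so `findall` returns just the captured substring from each match — 4 in all.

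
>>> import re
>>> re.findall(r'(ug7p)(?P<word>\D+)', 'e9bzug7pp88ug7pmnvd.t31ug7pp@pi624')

[('ug7p', 'p'), ('ug7p', 'mnvd.t'), ('ug7p', 'p@pi')]

Multiple groups make `findall` return tuples — one 2-tuple for each match.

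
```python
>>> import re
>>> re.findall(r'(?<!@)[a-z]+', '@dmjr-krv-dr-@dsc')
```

['mjr', 'krv', 'dr', 'sc']

A negative assertion filters positions out without eating any characters.
Scanning left to right: at [2:5] → 'mjr'; at [6:9] → 'krv'; at [10:12] → 'dr'; at [15:17] → 'sc'.
Since nothing is captured, `findall` lists the 4 matched substrings directly.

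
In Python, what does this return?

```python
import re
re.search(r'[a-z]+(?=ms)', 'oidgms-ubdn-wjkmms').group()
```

The lookaround is zero-width — it requires the adjacent text to match without consuming it, so the asserted text isn't part of the match.
The match spans [0:4] → 'oidg'.

'oidg'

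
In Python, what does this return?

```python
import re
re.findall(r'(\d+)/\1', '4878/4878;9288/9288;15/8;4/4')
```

['4878', '9288', '4']

After group 1 captures some text, `\1` only succeeds where that same text appears again.
Because there's exactly one group, `findall` drops the full match and keeps group 1 from each hit.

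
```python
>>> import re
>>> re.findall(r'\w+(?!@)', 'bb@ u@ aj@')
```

['b', 'a']

Because the assertion is negative and zero-width, positions next to the forbidden text are skipped.
No capturing groups, so `findall` returns the 2 full match strings.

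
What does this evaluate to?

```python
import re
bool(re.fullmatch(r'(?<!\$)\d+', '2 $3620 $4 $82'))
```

False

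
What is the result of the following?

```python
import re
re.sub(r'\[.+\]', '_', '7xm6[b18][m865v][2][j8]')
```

Matches: at [4:23] → '[b18][m865v][2][j8]'.
Each match is replaced by '_'.

'7xm6_'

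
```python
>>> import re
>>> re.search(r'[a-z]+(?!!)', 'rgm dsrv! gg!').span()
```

(0, 3)

The negative lookahead/lookbehind blocks any match where the forbidden context is present.
`re.search` scans for the first position where the pattern succeeds.
The match spans [0:3] → 'rgm'.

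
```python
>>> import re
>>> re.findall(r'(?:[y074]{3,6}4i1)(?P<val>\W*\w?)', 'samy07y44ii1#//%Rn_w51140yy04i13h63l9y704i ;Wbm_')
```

This matches 3 to 6 of one of [y074], then the literal '4i1' (non-capturing group); then zero or more of a non-word character, then optionally a word character (captured as 'val').
Matches: at [23:32] match '40yy04i13', group 1 = '3'.
One capturing group, so `findall` returns just the captured substring from the one match — 1 in all.

['3']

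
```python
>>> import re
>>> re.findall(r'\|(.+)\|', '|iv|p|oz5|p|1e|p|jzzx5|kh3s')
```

['iv|p|oz5|p|1e|p|jzzx5']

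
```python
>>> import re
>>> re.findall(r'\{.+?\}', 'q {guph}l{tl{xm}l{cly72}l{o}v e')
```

['{guph}', '{tl{xm}', '{cly72}', '{o}']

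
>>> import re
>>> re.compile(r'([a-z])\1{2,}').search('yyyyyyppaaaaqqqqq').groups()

('y',)

The backreference `\1` re-matches whatever the first group consumed, character for character.
Unlike `match`, `search` isn't anchored — it looks for the pattern anywhere in the string.
The match spans [0:6] → 'yyyyyy'.
Captured: group 1 = 'y'.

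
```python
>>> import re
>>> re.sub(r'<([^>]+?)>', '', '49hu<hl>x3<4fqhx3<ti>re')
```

'49hux3re'

`sub` substitutes '' at each match site.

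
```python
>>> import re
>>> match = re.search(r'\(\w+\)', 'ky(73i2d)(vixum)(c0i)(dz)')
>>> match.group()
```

'(73i2d)'

`search` walks the string left to right and returns the first match it finds.
The match spans [2:9] → '(73i2d)'.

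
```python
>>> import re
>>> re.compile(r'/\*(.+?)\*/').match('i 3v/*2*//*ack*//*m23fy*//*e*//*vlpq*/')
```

None

`re.match` won't scan ahead — the pattern has to work from the very first character.
Here the pattern fails at index 0, so the call returns None.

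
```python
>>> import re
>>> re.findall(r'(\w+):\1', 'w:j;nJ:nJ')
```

`\1` has to match the exact text group 1 already captured.
Walking the string: at [4:9] match 'nJ:nJ', group 1 = 'nJ'.
`findall` collects group 1 from the one match (1 total).

['nJ']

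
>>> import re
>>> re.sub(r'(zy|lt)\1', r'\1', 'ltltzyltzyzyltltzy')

'ltzyltzyltzy'

After group 1 captures some text, `\1` only succeeds where that same text appears again.
Matches: at [0:4] → 'ltlt'; at [8:12] → 'zyzy'; at [12:16] → 'ltlt'.
Each match is replaced using the text its own group 1 captured.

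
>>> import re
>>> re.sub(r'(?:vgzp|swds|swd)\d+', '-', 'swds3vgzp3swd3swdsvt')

Matches: at [0:5] → 'swds3'; at [5:10] → 'vgzp3'; at [10:14] → 'swd3'.
`sub` substitutes '-' at each match site.

'---swdsvt'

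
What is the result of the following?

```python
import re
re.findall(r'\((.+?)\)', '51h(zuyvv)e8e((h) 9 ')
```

A non-greedy quantifier consumes as few characters as it can — just enough that the remainder of the pattern still matches from where it stops; whatever follows it matches normally.
With a single group, `findall` returns only what that group captured — 2 items.

['zuyvv', '(h']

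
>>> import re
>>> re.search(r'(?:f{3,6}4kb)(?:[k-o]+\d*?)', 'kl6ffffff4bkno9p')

None

This matches 3 to 6 of the literal 'f', then the literal '4kb' (non-capturing group); then one or more of a character in [k-o], then zero or more of a digit (lazy) (non-capturing group).
`re.search` tries every starting position until one works.
Here the pattern never matches, so the call returns None.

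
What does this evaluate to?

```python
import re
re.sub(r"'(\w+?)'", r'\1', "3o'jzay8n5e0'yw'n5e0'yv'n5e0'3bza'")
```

"3ojzay8n5e0ywn5e0yvn5e03bza'"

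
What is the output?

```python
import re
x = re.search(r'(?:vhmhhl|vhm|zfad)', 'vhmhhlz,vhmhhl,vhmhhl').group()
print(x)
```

vhmhhl

`|` is ordered: at each position the engine commits to the first alternative that works.
Unlike `match`, `search` isn't anchored — it looks for the pattern anywhere in the string.
The match spans [0:6] → 'vhmhhl'.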